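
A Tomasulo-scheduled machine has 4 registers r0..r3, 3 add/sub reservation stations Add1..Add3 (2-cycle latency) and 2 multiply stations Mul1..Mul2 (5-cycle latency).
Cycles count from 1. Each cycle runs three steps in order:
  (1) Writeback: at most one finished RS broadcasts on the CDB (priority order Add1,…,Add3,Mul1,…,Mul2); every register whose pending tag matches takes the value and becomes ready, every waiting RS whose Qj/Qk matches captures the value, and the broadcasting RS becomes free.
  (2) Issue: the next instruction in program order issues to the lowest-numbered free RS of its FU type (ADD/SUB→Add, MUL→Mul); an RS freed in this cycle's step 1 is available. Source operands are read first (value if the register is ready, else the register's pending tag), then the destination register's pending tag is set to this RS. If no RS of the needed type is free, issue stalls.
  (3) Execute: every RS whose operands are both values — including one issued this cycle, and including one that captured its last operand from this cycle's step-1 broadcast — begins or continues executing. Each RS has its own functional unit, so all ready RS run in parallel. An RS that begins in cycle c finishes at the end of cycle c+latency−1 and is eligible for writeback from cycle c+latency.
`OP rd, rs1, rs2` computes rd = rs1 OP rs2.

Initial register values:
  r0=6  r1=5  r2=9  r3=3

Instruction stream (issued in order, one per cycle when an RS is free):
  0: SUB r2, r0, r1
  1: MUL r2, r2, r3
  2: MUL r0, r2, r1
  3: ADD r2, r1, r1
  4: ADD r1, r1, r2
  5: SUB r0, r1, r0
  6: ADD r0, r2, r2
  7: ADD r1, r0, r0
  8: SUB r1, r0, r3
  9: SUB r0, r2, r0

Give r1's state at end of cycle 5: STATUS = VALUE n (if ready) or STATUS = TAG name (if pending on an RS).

cycle 1: issue SUB r2<-Add1 // r0:6,r1:5,r2:Add1,r3:3
cycle 2: issue MUL r2<-Mul1 // r0:6,r1:5,r2:Mul1,r3:3
cycle 3: CDB Add1=1; issue MUL r0<-Mul2 // r0:Mul2,r1:5,r2:Mul1,r3:3
cycle 4: issue ADD r2<-Add1 // r0:Mul2,r1:5,r2:Add1,r3:3
cycle 5: issue ADD r1<-Add2 // r0:Mul2,r1:Add2,r2:Add1,r3:3

STATUS = TAG Add2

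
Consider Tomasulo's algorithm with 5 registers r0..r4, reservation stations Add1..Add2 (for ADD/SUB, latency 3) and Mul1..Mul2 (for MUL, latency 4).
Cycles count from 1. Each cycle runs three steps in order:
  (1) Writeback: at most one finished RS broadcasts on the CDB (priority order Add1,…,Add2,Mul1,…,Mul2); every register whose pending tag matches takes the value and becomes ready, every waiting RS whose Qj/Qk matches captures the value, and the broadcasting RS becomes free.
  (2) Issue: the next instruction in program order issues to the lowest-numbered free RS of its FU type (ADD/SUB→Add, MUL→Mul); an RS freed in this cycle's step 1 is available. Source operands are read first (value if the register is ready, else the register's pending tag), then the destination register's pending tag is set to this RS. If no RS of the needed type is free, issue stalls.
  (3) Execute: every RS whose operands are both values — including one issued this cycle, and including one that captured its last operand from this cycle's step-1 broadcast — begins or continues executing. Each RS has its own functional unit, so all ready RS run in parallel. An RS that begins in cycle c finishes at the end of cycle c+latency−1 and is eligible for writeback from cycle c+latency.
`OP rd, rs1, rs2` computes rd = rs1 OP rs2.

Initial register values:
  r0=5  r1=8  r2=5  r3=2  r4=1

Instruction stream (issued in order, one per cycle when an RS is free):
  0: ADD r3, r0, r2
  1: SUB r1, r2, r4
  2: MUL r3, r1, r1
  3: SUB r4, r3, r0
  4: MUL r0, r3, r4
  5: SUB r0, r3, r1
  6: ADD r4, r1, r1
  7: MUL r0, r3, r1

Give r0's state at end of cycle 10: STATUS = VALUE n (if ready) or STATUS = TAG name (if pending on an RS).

STATUS = TAG Add2

cycle 1: issue ADD r3<-Add1 // r0:5,r1:8,r2:5,r3:Add1,r4:1
cycle 2: issue SUB r1<-Add2 // r0:5,r1:Add2,r2:5,r3:Add1,r4:1
cycle 3: issue MUL r3<-Mul1 // r0:5,r1:Add2,r2:5,r3:Mul1,r4:1
cycle 4: CDB Add1=10; issue SUB r4<-Add1 // r0:5,r1:Add2,r2:5,r3:Mul1,r4:Add1
cycle 5: CDB Add2=4; issue MUL r0<-Mul2 // r0:Mul2,r1:4,r2:5,r3:Mul1,r4:Add1
cycle 6: issue SUB r0<-Add2 // r0:Add2,r1:4,r2:5,r3:Mul1,r4:Add1
cycle 7: stall // r0:Add2,r1:4,r2:5,r3:Mul1,r4:Add1
cycle 8: stall // r0:Add2,r1:4,r2:5,r3:Mul1,r4:Add1
cycle 9: CDB Mul1=16; stall // r0:Add2,r1:4,r2:5,r3:16,r4:Add1
cycle 10: stall // r0:Add2,r1:4,r2:5,r3:16,r4:Add1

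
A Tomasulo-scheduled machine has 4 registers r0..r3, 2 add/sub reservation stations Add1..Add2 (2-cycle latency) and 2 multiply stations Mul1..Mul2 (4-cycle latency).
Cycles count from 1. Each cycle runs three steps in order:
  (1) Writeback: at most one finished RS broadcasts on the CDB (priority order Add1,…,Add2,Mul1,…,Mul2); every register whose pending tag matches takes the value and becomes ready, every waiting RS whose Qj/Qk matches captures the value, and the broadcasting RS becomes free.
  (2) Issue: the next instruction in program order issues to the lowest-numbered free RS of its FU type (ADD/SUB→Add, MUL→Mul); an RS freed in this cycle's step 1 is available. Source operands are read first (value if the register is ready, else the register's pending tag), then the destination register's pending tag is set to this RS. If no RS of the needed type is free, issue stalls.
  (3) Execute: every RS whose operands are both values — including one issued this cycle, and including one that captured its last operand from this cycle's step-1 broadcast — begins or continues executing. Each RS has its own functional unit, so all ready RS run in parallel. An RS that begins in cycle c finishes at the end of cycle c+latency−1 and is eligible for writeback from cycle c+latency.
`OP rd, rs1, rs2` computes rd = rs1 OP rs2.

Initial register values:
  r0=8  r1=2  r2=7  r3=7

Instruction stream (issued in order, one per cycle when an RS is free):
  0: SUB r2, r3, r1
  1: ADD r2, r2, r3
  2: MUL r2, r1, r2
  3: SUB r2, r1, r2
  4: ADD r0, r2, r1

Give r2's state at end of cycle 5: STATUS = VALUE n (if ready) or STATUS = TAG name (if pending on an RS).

  c1: issue SUB r2<-Add1  regs: r0:8,r1:2,r2:Add1,r3:7
  c2: issue ADD r2<-Add2  regs: r0:8,r1:2,r2:Add2,r3:7
  c3: CDB Add1=5; issue MUL r2<-Mul1  regs: r0:8,r1:2,r2:Mul1,r3:7
  c4: issue SUB r2<-Add1  regs: r0:8,r1:2,r2:Add1,r3:7
  c5: CDB Add2=12; issue ADD r0<-Add2  regs: r0:Add2,r1:2,r2:Add1,r3:7

STATUS = TAG Add1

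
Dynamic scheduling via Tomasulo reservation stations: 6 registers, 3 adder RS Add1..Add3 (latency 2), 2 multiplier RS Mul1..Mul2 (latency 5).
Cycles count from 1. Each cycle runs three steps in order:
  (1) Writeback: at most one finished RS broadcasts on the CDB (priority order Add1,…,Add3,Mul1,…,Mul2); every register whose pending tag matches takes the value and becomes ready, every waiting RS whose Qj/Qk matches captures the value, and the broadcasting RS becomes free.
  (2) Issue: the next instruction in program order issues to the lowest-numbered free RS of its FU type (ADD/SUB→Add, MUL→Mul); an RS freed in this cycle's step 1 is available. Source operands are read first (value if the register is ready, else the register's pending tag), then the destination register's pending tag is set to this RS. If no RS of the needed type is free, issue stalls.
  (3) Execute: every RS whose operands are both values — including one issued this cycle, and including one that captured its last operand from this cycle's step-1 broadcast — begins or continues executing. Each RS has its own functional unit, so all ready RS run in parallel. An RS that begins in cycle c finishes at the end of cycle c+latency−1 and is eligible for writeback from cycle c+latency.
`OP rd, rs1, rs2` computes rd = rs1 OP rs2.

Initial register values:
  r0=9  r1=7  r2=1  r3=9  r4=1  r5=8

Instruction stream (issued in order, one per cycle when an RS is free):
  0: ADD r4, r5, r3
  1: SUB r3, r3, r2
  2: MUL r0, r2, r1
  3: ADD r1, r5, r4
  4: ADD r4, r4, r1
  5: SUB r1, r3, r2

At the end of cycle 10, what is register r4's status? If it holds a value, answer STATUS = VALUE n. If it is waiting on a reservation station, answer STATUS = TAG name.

STATUS = VALUE 42

  c1: issue ADD r4<-Add1  regs: r0:9,r1:7,r2:1,r3:9,r4:Add1,r5:8
  c2: issue SUB r3<-Add2  regs: r0:9,r1:7,r2:1,r3:Add2,r4:Add1,r5:8
  c3: CDB Add1=17; issue MUL r0<-Mul1  regs: r0:Mul1,r1:7,r2:1,r3:Add2,r4:17,r5:8
  c4: CDB Add2=8; issue ADD r1<-Add1  regs: r0:Mul1,r1:Add1,r2:1,r3:8,r4:17,r5:8
  c5: issue ADD r4<-Add2  regs: r0:Mul1,r1:Add1,r2:1,r3:8,r4:Add2,r5:8
  c6: CDB Add1=25; issue SUB r1<-Add1  regs: r0:Mul1,r1:Add1,r2:1,r3:8,r4:Add2,r5:8
  c7: -  regs: r0:Mul1,r1:Add1,r2:1,r3:8,r4:Add2,r5:8
  c8: CDB Add1=7  regs: r0:Mul1,r1:7,r2:1,r3:8,r4:Add2,r5:8
  c9: CDB Add2=42  regs: r0:Mul1,r1:7,r2:1,r3:8,r4:42,r5:8
  c10: CDB Mul1=7  regs: r0:7,r1:7,r2:1,r3:8,r4:42,r5:8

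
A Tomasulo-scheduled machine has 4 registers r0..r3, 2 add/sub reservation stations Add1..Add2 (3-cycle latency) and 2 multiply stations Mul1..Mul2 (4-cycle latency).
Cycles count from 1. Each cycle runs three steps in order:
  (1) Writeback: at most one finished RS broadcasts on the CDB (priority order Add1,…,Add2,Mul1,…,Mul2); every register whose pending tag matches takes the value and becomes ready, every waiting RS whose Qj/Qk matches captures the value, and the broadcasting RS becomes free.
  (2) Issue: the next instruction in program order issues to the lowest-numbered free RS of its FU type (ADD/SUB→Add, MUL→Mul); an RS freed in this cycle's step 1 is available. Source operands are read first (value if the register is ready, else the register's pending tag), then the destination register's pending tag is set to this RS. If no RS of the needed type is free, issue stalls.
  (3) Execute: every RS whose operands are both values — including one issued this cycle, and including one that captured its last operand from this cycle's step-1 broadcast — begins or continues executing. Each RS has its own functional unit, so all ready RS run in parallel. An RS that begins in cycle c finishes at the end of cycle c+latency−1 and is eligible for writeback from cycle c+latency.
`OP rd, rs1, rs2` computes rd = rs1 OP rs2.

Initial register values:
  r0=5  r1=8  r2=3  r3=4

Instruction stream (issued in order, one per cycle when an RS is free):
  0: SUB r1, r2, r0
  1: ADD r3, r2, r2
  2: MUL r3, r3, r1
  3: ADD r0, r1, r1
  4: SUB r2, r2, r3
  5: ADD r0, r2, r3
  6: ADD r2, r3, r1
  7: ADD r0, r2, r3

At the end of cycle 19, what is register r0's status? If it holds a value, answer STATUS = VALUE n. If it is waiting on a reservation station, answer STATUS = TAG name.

STATUS = VALUE -26

cycle 1: issue SUB r1<-Add1 // r0:5,r1:Add1,r2:3,r3:4
cycle 2: issue ADD r3<-Add2 // r0:5,r1:Add1,r2:3,r3:Add2
cycle 3: issue MUL r3<-Mul1 // r0:5,r1:Add1,r2:3,r3:Mul1
cycle 4: CDB Add1=-2; issue ADD r0<-Add1 // r0:Add1,r1:-2,r2:3,r3:Mul1
cycle 5: CDB Add2=6; issue SUB r2<-Add2 // r0:Add1,r1:-2,r2:Add2,r3:Mul1
cycle 6: stall // r0:Add1,r1:-2,r2:Add2,r3:Mul1
cycle 7: CDB Add1=-4; issue ADD r0<-Add1 // r0:Add1,r1:-2,r2:Add2,r3:Mul1
cycle 8: stall // r0:Add1,r1:-2,r2:Add2,r3:Mul1
cycle 9: CDB Mul1=-12; stall // r0:Add1,r1:-2,r2:Add2,r3:-12
cycle 10: stall // r0:Add1,r1:-2,r2:Add2,r3:-12
cycle 11: stall // r0:Add1,r1:-2,r2:Add2,r3:-12
cycle 12: CDB Add2=15; issue ADD r2<-Add2 // r0:Add1,r1:-2,r2:Add2,r3:-12
cycle 13: stall // r0:Add1,r1:-2,r2:Add2,r3:-12
cycle 14: stall // r0:Add1,r1:-2,r2:Add2,r3:-12
cycle 15: CDB Add1=3; issue ADD r0<-Add1 // r0:Add1,r1:-2,r2:Add2,r3:-12
cycle 16: CDB Add2=-14 // r0:Add1,r1:-2,r2:-14,r3:-12
cycle 17: - // r0:Add1,r1:-2,r2:-14,r3:-12
cycle 18: - // r0:Add1,r1:-2,r2:-14,r3:-12
cycle 19: CDB Add1=-26 // r0:-26,r1:-2,r2:-14,r3:-12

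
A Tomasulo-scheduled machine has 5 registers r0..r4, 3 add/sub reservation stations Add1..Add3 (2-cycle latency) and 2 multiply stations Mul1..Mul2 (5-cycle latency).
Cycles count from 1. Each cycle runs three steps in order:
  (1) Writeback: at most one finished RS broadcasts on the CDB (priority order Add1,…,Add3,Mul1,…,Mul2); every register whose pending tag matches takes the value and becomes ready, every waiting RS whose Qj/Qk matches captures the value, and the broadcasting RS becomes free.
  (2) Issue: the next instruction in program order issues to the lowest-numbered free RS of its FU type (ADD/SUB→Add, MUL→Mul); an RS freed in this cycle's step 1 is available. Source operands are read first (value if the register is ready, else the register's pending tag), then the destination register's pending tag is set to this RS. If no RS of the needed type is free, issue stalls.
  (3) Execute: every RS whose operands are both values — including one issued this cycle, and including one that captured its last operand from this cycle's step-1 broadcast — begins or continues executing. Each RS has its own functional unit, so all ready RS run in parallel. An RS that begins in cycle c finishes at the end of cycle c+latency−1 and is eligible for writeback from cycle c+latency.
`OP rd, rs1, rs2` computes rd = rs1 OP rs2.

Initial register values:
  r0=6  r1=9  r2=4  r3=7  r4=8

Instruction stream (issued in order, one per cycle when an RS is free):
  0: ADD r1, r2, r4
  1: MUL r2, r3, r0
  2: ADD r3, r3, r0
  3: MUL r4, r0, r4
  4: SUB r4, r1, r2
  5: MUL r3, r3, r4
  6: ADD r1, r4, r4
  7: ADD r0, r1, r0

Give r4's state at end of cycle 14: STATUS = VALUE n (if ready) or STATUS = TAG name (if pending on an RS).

c1: issue ADD r1<-Add1 | r0:6,r1:Add1,r2:4,r3:7,r4:8
c2: issue MUL r2<-Mul1 | r0:6,r1:Add1,r2:Mul1,r3:7,r4:8
c3: CDB Add1=12; issue ADD r3<-Add1 | r0:6,r1:12,r2:Mul1,r3:Add1,r4:8
c4: issue MUL r4<-Mul2 | r0:6,r1:12,r2:Mul1,r3:Add1,r4:Mul2
c5: CDB Add1=13; issue SUB r4<-Add1 | r0:6,r1:12,r2:Mul1,r3:13,r4:Add1
c6: stall | r0:6,r1:12,r2:Mul1,r3:13,r4:Add1
c7: CDB Mul1=42; issue MUL r3<-Mul1 | r0:6,r1:12,r2:42,r3:Mul1,r4:Add1
c8: issue ADD r1<-Add2 | r0:6,r1:Add2,r2:42,r3:Mul1,r4:Add1
c9: CDB Add1=-30; issue ADD r0<-Add1 | r0:Add1,r1:Add2,r2:42,r3:Mul1,r4:-30
c10: CDB Mul2=48 | r0:Add1,r1:Add2,r2:42,r3:Mul1,r4:-30
c11: CDB Add2=-60 | r0:Add1,r1:-60,r2:42,r3:Mul1,r4:-30
c12: - | r0:Add1,r1:-60,r2:42,r3:Mul1,r4:-30
c13: CDB Add1=-54 | r0:-54,r1:-60,r2:42,r3:Mul1,r4:-30
c14: CDB Mul1=-390 | r0:-54,r1:-60,r2:42,r3:-390,r4:-30

STATUS = VALUE -30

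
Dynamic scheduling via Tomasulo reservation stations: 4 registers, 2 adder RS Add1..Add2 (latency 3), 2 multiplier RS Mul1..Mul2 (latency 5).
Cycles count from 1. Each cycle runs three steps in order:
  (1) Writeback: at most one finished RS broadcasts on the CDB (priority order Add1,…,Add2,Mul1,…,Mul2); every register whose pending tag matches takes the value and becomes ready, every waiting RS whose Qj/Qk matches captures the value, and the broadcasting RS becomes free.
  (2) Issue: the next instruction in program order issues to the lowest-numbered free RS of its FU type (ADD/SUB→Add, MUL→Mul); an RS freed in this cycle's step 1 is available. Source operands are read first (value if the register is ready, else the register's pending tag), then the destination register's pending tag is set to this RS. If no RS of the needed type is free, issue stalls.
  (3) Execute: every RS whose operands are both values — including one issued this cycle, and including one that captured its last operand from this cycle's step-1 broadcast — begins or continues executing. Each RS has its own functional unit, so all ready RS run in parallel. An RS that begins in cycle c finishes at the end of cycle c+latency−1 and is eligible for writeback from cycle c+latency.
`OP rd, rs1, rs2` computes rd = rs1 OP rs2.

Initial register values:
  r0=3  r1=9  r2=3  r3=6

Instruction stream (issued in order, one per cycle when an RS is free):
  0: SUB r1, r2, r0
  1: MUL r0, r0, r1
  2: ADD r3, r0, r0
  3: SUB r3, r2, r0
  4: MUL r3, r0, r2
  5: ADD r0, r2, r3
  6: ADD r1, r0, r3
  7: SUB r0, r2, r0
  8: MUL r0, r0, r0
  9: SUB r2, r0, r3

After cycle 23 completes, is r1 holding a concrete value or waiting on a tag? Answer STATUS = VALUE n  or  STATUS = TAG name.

STATUS = VALUE 3

c1: issue SUB r1<-Add1 | r0:3,r1:Add1,r2:3,r3:6
c2: issue MUL r0<-Mul1 | r0:Mul1,r1:Add1,r2:3,r3:6
c3: issue ADD r3<-Add2 | r0:Mul1,r1:Add1,r2:3,r3:Add2
c4: CDB Add1=0; issue SUB r3<-Add1 | r0:Mul1,r1:0,r2:3,r3:Add1
c5: issue MUL r3<-Mul2 | r0:Mul1,r1:0,r2:3,r3:Mul2
c6: stall | r0:Mul1,r1:0,r2:3,r3:Mul2
c7: stall | r0:Mul1,r1:0,r2:3,r3:Mul2
c8: stall | r0:Mul1,r1:0,r2:3,r3:Mul2
c9: CDB Mul1=0; stall | r0:0,r1:0,r2:3,r3:Mul2
c10: stall | r0:0,r1:0,r2:3,r3:Mul2
c11: stall | r0:0,r1:0,r2:3,r3:Mul2
c12: CDB Add1=3; issue ADD r0<-Add1 | r0:Add1,r1:0,r2:3,r3:Mul2
c13: CDB Add2=0; issue ADD r1<-Add2 | r0:Add1,r1:Add2,r2:3,r3:Mul2
c14: CDB Mul2=0; stall | r0:Add1,r1:Add2,r2:3,r3:0
c15: stall | r0:Add1,r1:Add2,r2:3,r3:0
c16: stall | r0:Add1,r1:Add2,r2:3,r3:0
c17: CDB Add1=3; issue SUB r0<-Add1 | r0:Add1,r1:Add2,r2:3,r3:0
c18: issue MUL r0<-Mul1 | r0:Mul1,r1:Add2,r2:3,r3:0
c19: stall | r0:Mul1,r1:Add2,r2:3,r3:0
c20: CDB Add1=0; issue SUB r2<-Add1 | r0:Mul1,r1:Add2,r2:Add1,r3:0
c21: CDB Add2=3 | r0:Mul1,r1:3,r2:Add1,r3:0
c22: - | r0:Mul1,r1:3,r2:Add1,r3:0
c23: - | r0:Mul1,r1:3,r2:Add1,r3:0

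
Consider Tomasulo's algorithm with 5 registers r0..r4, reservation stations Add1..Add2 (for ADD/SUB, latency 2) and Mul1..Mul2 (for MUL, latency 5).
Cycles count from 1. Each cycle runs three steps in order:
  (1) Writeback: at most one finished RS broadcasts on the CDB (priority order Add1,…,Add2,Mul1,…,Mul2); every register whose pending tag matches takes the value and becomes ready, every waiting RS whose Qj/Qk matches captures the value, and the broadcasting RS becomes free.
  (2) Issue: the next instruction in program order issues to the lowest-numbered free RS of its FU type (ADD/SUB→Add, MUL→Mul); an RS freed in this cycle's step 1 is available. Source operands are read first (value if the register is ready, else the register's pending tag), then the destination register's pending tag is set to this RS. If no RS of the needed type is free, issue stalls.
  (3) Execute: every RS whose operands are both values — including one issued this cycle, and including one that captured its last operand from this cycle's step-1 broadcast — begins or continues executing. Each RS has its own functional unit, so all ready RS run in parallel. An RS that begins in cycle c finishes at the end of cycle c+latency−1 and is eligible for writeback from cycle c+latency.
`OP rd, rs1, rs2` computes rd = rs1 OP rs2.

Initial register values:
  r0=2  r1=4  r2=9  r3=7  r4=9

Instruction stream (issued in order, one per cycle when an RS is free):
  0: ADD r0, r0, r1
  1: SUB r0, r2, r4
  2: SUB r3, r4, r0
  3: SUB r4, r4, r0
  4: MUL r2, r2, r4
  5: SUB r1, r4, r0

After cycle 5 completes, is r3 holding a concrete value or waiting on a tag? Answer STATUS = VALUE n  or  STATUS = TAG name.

cycle 1: issue ADD r0<-Add1 // r0:Add1,r1:4,r2:9,r3:7,r4:9
cycle 2: issue SUB r0<-Add2 // r0:Add2,r1:4,r2:9,r3:7,r4:9
cycle 3: CDB Add1=6; issue SUB r3<-Add1 // r0:Add2,r1:4,r2:9,r3:Add1,r4:9
cycle 4: CDB Add2=0; issue SUB r4<-Add2 // r0:0,r1:4,r2:9,r3:Add1,r4:Add2
cycle 5: issue MUL r2<-Mul1 // r0:0,r1:4,r2:Mul1,r3:Add1,r4:Add2

STATUS = TAG Add1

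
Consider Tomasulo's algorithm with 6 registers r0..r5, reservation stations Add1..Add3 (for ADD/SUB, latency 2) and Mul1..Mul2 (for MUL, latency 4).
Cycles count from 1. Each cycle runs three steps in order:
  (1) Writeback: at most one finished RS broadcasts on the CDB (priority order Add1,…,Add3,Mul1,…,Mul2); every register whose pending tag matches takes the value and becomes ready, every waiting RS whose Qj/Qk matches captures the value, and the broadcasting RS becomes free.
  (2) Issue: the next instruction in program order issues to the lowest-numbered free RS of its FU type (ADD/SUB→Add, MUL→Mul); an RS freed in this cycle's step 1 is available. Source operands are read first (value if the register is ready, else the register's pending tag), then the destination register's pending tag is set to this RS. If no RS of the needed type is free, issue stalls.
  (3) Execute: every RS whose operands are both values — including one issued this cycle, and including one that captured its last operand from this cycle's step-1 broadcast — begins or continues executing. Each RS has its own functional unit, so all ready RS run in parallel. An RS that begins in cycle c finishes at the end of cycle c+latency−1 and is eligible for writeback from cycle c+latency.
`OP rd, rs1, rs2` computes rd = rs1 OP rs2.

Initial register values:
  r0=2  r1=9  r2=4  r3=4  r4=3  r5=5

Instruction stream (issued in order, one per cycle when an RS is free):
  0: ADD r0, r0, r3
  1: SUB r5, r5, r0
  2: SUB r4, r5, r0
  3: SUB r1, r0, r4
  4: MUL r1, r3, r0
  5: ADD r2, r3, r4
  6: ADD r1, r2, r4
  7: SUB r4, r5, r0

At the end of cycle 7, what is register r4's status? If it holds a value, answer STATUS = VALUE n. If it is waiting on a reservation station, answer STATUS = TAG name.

STATUS = VALUE -7

cycle 1: issue ADD r0<-Add1 // r0:Add1,r1:9,r2:4,r3:4,r4:3,r5:5
cycle 2: issue SUB r5<-Add2 // r0:Add1,r1:9,r2:4,r3:4,r4:3,r5:Add2
cycle 3: CDB Add1=6; issue SUB r4<-Add1 // r0:6,r1:9,r2:4,r3:4,r4:Add1,r5:Add2
cycle 4: issue SUB r1<-Add3 // r0:6,r1:Add3,r2:4,r3:4,r4:Add1,r5:Add2
cycle 5: CDB Add2=-1; issue MUL r1<-Mul1 // r0:6,r1:Mul1,r2:4,r3:4,r4:Add1,r5:-1
cycle 6: issue ADD r2<-Add2 // r0:6,r1:Mul1,r2:Add2,r3:4,r4:Add1,r5:-1
cycle 7: CDB Add1=-7; issue ADD r1<-Add1 // r0:6,r1:Add1,r2:Add2,r3:4,r4:-7,r5:-1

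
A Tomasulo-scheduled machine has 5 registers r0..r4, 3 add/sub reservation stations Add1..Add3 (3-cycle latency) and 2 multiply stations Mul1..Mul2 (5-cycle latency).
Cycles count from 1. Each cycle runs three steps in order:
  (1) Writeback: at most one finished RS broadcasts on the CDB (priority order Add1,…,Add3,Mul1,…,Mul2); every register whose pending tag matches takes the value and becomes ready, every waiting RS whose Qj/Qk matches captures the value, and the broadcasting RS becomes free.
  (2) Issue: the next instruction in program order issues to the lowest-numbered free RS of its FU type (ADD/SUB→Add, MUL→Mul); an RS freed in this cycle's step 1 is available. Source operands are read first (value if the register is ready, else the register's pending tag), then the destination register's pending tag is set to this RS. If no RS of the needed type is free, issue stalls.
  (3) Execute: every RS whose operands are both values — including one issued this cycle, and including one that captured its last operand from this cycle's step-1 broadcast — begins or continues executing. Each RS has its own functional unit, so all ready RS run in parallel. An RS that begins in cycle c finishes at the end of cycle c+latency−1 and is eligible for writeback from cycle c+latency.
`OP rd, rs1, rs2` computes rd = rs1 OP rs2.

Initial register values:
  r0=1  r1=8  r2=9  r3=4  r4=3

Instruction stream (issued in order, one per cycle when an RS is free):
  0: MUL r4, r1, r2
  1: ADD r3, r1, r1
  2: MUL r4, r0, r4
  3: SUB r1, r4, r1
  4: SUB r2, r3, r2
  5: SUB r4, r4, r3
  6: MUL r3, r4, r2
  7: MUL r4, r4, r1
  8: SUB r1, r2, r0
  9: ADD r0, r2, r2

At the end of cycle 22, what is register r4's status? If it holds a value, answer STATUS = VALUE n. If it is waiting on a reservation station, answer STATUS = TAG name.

STATUS = VALUE 3584

cycle 1: issue MUL r4<-Mul1 // r0:1,r1:8,r2:9,r3:4,r4:Mul1
cycle 2: issue ADD r3<-Add1 // r0:1,r1:8,r2:9,r3:Add1,r4:Mul1
cycle 3: issue MUL r4<-Mul2 // r0:1,r1:8,r2:9,r3:Add1,r4:Mul2
cycle 4: issue SUB r1<-Add2 // r0:1,r1:Add2,r2:9,r3:Add1,r4:Mul2
cycle 5: CDB Add1=16; issue SUB r2<-Add1 // r0:1,r1:Add2,r2:Add1,r3:16,r4:Mul2
cycle 6: CDB Mul1=72; issue SUB r4<-Add3 // r0:1,r1:Add2,r2:Add1,r3:16,r4:Add3
cycle 7: issue MUL r3<-Mul1 // r0:1,r1:Add2,r2:Add1,r3:Mul1,r4:Add3
cycle 8: CDB Add1=7; stall // r0:1,r1:Add2,r2:7,r3:Mul1,r4:Add3
cycle 9: stall // r0:1,r1:Add2,r2:7,r3:Mul1,r4:Add3
cycle 10: stall // r0:1,r1:Add2,r2:7,r3:Mul1,r4:Add3
cycle 11: CDB Mul2=72; issue MUL r4<-Mul2 // r0:1,r1:Add2,r2:7,r3:Mul1,r4:Mul2
cycle 12: issue SUB r1<-Add1 // r0:1,r1:Add1,r2:7,r3:Mul1,r4:Mul2
cycle 13: stall // r0:1,r1:Add1,r2:7,r3:Mul1,r4:Mul2
cycle 14: CDB Add2=64; issue ADD r0<-Add2 // r0:Add2,r1:Add1,r2:7,r3:Mul1,r4:Mul2
cycle 15: CDB Add1=6 // r0:Add2,r1:6,r2:7,r3:Mul1,r4:Mul2
cycle 16: CDB Add3=56 // r0:Add2,r1:6,r2:7,r3:Mul1,r4:Mul2
cycle 17: CDB Add2=14 // r0:14,r1:6,r2:7,r3:Mul1,r4:Mul2
cycle 18: - // r0:14,r1:6,r2:7,r3:Mul1,r4:Mul2
cycle 19: - // r0:14,r1:6,r2:7,r3:Mul1,r4:Mul2
cycle 20: - // r0:14,r1:6,r2:7,r3:Mul1,r4:Mul2
cycle 21: CDB Mul1=392 // r0:14,r1:6,r2:7,r3:392,r4:Mul2
cycle 22: CDB Mul2=3584 // r0:14,r1:6,r2:7,r3:392,r4:3584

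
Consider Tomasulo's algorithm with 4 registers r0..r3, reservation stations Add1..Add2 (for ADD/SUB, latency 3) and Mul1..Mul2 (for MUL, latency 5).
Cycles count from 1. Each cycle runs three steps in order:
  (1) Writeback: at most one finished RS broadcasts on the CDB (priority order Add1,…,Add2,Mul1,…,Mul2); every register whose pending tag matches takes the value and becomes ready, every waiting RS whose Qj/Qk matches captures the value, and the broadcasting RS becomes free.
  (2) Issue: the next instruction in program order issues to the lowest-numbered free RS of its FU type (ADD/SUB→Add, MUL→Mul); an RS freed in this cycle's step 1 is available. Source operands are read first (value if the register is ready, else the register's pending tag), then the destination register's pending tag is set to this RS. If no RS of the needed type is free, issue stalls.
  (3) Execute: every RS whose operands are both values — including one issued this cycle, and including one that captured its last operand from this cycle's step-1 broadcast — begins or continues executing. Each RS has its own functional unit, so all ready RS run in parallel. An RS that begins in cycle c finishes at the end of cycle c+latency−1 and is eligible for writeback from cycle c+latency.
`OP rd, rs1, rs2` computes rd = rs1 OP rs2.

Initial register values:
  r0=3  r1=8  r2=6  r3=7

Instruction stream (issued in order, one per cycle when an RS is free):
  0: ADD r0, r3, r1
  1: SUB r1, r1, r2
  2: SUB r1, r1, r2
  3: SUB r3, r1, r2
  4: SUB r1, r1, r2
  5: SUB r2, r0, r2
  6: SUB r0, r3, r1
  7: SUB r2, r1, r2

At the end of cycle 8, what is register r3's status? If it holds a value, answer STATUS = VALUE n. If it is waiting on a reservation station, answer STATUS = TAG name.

STATUS = TAG Add2

  c1: issue ADD r0<-Add1  regs: r0:Add1,r1:8,r2:6,r3:7
  c2: issue SUB r1<-Add2  regs: r0:Add1,r1:Add2,r2:6,r3:7
  c3: stall  regs: r0:Add1,r1:Add2,r2:6,r3:7
  c4: CDB Add1=15; issue SUB r1<-Add1  regs: r0:15,r1:Add1,r2:6,r3:7
  c5: CDB Add2=2; issue SUB r3<-Add2  regs: r0:15,r1:Add1,r2:6,r3:Add2
  c6: stall  regs: r0:15,r1:Add1,r2:6,r3:Add2
  c7: stall  regs: r0:15,r1:Add1,r2:6,r3:Add2
  c8: CDB Add1=-4; issue SUB r1<-Add1  regs: r0:15,r1:Add1,r2:6,r3:Add2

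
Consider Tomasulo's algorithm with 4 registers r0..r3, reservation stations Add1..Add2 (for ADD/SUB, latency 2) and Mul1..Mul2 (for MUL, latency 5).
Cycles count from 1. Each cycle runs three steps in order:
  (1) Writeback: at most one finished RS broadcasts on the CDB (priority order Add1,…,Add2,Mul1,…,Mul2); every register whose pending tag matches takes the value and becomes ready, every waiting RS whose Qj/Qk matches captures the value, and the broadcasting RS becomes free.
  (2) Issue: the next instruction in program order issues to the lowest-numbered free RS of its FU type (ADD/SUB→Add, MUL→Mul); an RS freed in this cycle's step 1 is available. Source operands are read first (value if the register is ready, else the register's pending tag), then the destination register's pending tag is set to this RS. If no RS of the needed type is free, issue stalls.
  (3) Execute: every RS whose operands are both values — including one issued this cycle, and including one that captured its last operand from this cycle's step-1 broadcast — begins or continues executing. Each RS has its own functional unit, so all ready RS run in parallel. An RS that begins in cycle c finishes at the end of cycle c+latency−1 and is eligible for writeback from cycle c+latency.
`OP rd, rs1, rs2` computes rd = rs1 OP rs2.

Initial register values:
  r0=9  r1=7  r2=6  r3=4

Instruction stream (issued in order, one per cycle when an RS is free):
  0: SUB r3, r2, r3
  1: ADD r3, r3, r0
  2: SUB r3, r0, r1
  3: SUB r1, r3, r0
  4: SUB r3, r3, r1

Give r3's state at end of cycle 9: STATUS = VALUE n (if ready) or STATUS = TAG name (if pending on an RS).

cycle 1: issue SUB r3<-Add1 // r0:9,r1:7,r2:6,r3:Add1
cycle 2: issue ADD r3<-Add2 // r0:9,r1:7,r2:6,r3:Add2
cycle 3: CDB Add1=2; issue SUB r3<-Add1 // r0:9,r1:7,r2:6,r3:Add1
cycle 4: stall // r0:9,r1:7,r2:6,r3:Add1
cycle 5: CDB Add1=2; issue SUB r1<-Add1 // r0:9,r1:Add1,r2:6,r3:2
cycle 6: CDB Add2=11; issue SUB r3<-Add2 // r0:9,r1:Add1,r2:6,r3:Add2
cycle 7: CDB Add1=-7 // r0:9,r1:-7,r2:6,r3:Add2
cycle 8: - // r0:9,r1:-7,r2:6,r3:Add2
cycle 9: CDB Add2=9 // r0:9,r1:-7,r2:6,r3:9

STATUS = VALUE 9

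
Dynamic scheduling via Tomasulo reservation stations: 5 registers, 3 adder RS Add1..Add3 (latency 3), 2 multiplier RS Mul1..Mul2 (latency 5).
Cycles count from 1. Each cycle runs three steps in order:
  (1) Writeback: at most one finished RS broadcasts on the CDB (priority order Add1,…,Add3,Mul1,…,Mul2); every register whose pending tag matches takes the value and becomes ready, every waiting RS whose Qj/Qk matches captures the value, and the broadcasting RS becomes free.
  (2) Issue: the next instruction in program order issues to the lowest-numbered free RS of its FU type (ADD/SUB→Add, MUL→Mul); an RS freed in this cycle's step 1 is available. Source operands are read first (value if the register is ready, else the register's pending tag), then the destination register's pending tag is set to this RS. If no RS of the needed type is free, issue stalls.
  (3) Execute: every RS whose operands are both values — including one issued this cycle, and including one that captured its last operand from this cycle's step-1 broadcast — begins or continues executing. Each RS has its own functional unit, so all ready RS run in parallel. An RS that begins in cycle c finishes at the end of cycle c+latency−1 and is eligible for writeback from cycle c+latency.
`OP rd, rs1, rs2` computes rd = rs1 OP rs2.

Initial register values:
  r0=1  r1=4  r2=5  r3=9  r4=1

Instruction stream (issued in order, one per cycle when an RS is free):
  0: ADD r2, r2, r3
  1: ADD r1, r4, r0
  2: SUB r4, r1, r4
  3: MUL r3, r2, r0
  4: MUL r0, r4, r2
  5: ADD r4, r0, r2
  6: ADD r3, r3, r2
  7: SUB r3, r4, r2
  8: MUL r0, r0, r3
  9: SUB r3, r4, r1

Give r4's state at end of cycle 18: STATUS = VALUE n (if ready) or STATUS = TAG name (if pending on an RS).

cycle 1: issue ADD r2<-Add1 // r0:1,r1:4,r2:Add1,r3:9,r4:1
cycle 2: issue ADD r1<-Add2 // r0:1,r1:Add2,r2:Add1,r3:9,r4:1
cycle 3: issue SUB r4<-Add3 // r0:1,r1:Add2,r2:Add1,r3:9,r4:Add3
cycle 4: CDB Add1=14; issue MUL r3<-Mul1 // r0:1,r1:Add2,r2:14,r3:Mul1,r4:Add3
cycle 5: CDB Add2=2; issue MUL r0<-Mul2 // r0:Mul2,r1:2,r2:14,r3:Mul1,r4:Add3
cycle 6: issue ADD r4<-Add1 // r0:Mul2,r1:2,r2:14,r3:Mul1,r4:Add1
cycle 7: issue ADD r3<-Add2 // r0:Mul2,r1:2,r2:14,r3:Add2,r4:Add1
cycle 8: CDB Add3=1; issue SUB r3<-Add3 // r0:Mul2,r1:2,r2:14,r3:Add3,r4:Add1
cycle 9: CDB Mul1=14; issue MUL r0<-Mul1 // r0:Mul1,r1:2,r2:14,r3:Add3,r4:Add1
cycle 10: stall // r0:Mul1,r1:2,r2:14,r3:Add3,r4:Add1
cycle 11: stall // r0:Mul1,r1:2,r2:14,r3:Add3,r4:Add1
cycle 12: CDB Add2=28; issue SUB r3<-Add2 // r0:Mul1,r1:2,r2:14,r3:Add2,r4:Add1
cycle 13: CDB Mul2=14 // r0:Mul1,r1:2,r2:14,r3:Add2,r4:Add1
cycle 14: - // r0:Mul1,r1:2,r2:14,r3:Add2,r4:Add1
cycle 15: - // r0:Mul1,r1:2,r2:14,r3:Add2,r4:Add1
cycle 16: CDB Add1=28 // r0:Mul1,r1:2,r2:14,r3:Add2,r4:28
cycle 17: - // r0:Mul1,r1:2,r2:14,r3:Add2,r4:28
cycle 18: - // r0:Mul1,r1:2,r2:14,r3:Add2,r4:28

STATUS = VALUE 28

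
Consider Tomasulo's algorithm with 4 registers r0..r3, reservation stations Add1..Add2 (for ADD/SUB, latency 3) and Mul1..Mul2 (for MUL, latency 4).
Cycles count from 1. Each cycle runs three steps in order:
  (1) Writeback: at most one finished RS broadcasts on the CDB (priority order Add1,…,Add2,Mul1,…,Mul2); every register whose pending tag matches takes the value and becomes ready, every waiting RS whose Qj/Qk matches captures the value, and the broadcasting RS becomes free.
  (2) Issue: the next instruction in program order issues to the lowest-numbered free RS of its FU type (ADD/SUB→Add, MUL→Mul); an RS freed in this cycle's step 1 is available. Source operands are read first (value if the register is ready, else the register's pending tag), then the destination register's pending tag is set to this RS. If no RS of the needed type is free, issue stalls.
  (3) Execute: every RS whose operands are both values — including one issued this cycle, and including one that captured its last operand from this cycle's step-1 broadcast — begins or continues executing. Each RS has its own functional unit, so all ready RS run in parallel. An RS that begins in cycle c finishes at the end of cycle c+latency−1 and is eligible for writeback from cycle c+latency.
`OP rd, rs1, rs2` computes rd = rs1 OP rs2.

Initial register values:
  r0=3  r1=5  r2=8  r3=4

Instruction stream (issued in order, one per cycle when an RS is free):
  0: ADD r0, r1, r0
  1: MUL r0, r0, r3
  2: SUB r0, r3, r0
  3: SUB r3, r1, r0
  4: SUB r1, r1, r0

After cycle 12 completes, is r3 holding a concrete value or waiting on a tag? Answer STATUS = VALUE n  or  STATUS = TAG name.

STATUS = TAG Add1

c1: issue ADD r0<-Add1 | r0:Add1,r1:5,r2:8,r3:4
c2: issue MUL r0<-Mul1 | r0:Mul1,r1:5,r2:8,r3:4
c3: issue SUB r0<-Add2 | r0:Add2,r1:5,r2:8,r3:4
c4: CDB Add1=8; issue SUB r3<-Add1 | r0:Add2,r1:5,r2:8,r3:Add1
c5: stall | r0:Add2,r1:5,r2:8,r3:Add1
c6: stall | r0:Add2,r1:5,r2:8,r3:Add1
c7: stall | r0:Add2,r1:5,r2:8,r3:Add1
c8: CDB Mul1=32; stall | r0:Add2,r1:5,r2:8,r3:Add1
c9: stall | r0:Add2,r1:5,r2:8,r3:Add1
c10: stall | r0:Add2,r1:5,r2:8,r3:Add1
c11: CDB Add2=-28; issue SUB r1<-Add2 | r0:-28,r1:Add2,r2:8,r3:Add1
c12: - | r0:-28,r1:Add2,r2:8,r3:Add1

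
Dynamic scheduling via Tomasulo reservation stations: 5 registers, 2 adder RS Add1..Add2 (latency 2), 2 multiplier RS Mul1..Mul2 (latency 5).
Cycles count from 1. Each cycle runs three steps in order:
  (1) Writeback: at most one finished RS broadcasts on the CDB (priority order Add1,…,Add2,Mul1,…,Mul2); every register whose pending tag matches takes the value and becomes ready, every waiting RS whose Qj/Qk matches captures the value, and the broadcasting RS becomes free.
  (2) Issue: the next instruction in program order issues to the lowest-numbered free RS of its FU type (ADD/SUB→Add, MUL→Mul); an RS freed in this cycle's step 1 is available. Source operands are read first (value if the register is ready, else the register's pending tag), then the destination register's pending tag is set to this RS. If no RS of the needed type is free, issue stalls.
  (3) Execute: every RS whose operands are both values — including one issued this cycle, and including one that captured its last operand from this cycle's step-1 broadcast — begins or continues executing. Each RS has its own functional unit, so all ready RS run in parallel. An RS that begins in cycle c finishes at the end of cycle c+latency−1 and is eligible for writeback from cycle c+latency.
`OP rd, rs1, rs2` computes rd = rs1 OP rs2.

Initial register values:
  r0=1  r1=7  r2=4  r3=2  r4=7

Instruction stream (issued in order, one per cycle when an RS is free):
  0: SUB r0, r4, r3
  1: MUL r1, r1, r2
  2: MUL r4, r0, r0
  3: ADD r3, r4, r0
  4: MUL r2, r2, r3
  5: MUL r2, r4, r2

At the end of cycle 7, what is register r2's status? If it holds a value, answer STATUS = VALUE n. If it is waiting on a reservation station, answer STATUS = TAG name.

cycle 1: issue SUB r0<-Add1 // r0:Add1,r1:7,r2:4,r3:2,r4:7
cycle 2: issue MUL r1<-Mul1 // r0:Add1,r1:Mul1,r2:4,r3:2,r4:7
cycle 3: CDB Add1=5; issue MUL r4<-Mul2 // r0:5,r1:Mul1,r2:4,r3:2,r4:Mul2
cycle 4: issue ADD r3<-Add1 // r0:5,r1:Mul1,r2:4,r3:Add1,r4:Mul2
cycle 5: stall // r0:5,r1:Mul1,r2:4,r3:Add1,r4:Mul2
cycle 6: stall // r0:5,r1:Mul1,r2:4,r3:Add1,r4:Mul2
cycle 7: CDB Mul1=28; issue MUL r2<-Mul1 // r0:5,r1:28,r2:Mul1,r3:Add1,r4:Mul2

STATUS = TAG Mul1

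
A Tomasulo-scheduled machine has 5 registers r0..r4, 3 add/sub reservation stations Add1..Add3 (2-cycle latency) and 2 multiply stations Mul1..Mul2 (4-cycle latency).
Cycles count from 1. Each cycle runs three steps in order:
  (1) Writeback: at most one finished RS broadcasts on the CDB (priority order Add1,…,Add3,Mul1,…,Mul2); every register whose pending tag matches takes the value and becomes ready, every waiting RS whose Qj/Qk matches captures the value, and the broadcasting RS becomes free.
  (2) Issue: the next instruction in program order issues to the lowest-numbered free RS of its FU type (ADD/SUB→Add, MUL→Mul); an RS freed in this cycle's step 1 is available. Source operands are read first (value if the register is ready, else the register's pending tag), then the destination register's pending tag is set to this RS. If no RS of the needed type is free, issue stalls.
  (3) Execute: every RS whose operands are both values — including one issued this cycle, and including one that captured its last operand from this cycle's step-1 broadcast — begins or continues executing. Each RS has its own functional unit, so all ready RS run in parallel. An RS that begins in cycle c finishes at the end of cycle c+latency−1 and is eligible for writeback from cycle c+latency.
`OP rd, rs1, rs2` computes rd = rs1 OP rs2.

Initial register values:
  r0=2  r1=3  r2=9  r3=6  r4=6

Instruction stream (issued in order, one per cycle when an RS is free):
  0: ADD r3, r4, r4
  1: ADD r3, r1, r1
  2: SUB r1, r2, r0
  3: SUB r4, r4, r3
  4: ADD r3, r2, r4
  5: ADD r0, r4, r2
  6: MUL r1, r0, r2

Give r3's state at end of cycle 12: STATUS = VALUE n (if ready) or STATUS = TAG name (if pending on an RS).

STATUS = VALUE 9

  c1: issue ADD r3<-Add1  regs: r0:2,r1:3,r2:9,r3:Add1,r4:6
  c2: issue ADD r3<-Add2  regs: r0:2,r1:3,r2:9,r3:Add2,r4:6
  c3: CDB Add1=12; issue SUB r1<-Add1  regs: r0:2,r1:Add1,r2:9,r3:Add2,r4:6
  c4: CDB Add2=6; issue SUB r4<-Add2  regs: r0:2,r1:Add1,r2:9,r3:6,r4:Add2
  c5: CDB Add1=7; issue ADD r3<-Add1  regs: r0:2,r1:7,r2:9,r3:Add1,r4:Add2
  c6: CDB Add2=0; issue ADD r0<-Add2  regs: r0:Add2,r1:7,r2:9,r3:Add1,r4:0
  c7: issue MUL r1<-Mul1  regs: r0:Add2,r1:Mul1,r2:9,r3:Add1,r4:0
  c8: CDB Add1=9  regs: r0:Add2,r1:Mul1,r2:9,r3:9,r4:0
  c9: CDB Add2=9  regs: r0:9,r1:Mul1,r2:9,r3:9,r4:0
  c10: -  regs: r0:9,r1:Mul1,r2:9,r3:9,r4:0
  c11: -  regs: r0:9,r1:Mul1,r2:9,r3:9,r4:0
  c12: -  regs: r0:9,r1:Mul1,r2:9,r3:9,r4:0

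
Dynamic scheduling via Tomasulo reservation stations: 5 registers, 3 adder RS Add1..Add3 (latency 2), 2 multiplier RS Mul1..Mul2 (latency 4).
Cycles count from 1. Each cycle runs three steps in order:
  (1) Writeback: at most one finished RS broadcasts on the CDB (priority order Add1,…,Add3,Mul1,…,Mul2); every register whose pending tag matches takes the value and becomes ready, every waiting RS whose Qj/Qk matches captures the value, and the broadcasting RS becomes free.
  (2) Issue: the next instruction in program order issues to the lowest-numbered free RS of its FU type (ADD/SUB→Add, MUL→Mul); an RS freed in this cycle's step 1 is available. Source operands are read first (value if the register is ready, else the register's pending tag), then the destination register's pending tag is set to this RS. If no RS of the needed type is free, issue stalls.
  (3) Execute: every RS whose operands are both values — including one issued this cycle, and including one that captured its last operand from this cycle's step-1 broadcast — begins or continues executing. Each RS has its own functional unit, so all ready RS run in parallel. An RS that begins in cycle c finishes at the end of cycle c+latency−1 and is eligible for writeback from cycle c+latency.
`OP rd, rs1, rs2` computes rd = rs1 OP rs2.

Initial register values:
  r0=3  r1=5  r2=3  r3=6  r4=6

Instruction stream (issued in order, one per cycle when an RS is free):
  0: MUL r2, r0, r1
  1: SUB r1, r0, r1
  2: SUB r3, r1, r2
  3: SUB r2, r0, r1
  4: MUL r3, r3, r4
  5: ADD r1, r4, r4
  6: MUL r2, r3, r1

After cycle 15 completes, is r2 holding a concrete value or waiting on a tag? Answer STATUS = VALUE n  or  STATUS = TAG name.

STATUS = VALUE -1224

c1: issue MUL r2<-Mul1 | r0:3,r1:5,r2:Mul1,r3:6,r4:6
c2: issue SUB r1<-Add1 | r0:3,r1:Add1,r2:Mul1,r3:6,r4:6
c3: issue SUB r3<-Add2 | r0:3,r1:Add1,r2:Mul1,r3:Add2,r4:6
c4: CDB Add1=-2; issue SUB r2<-Add1 | r0:3,r1:-2,r2:Add1,r3:Add2,r4:6
c5: CDB Mul1=15; issue MUL r3<-Mul1 | r0:3,r1:-2,r2:Add1,r3:Mul1,r4:6
c6: CDB Add1=5; issue ADD r1<-Add1 | r0:3,r1:Add1,r2:5,r3:Mul1,r4:6
c7: CDB Add2=-17; issue MUL r2<-Mul2 | r0:3,r1:Add1,r2:Mul2,r3:Mul1,r4:6
c8: CDB Add1=12 | r0:3,r1:12,r2:Mul2,r3:Mul1,r4:6
c9: - | r0:3,r1:12,r2:Mul2,r3:Mul1,r4:6
c10: - | r0:3,r1:12,r2:Mul2,r3:Mul1,r4:6
c11: CDB Mul1=-102 | r0:3,r1:12,r2:Mul2,r3:-102,r4:6
c12: - | r0:3,r1:12,r2:Mul2,r3:-102,r4:6
c13: - | r0:3,r1:12,r2:Mul2,r3:-102,r4:6
c14: - | r0:3,r1:12,r2:Mul2,r3:-102,r4:6
c15: CDB Mul2=-1224 | r0:3,r1:12,r2:-1224,r3:-102,r4:6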